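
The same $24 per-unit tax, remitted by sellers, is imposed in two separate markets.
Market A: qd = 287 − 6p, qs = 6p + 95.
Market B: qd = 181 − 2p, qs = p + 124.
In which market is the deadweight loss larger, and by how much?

Market A: pre-tax p* = $16, q* = 191; post-tax q = 119; deadweight loss = $864.
Market B: pre-tax p* = $19, q* = 143; post-tax q = 127; deadweight loss = $192.
Difference: $864 vs $192 → market A is larger by $672.

Market A, by $672.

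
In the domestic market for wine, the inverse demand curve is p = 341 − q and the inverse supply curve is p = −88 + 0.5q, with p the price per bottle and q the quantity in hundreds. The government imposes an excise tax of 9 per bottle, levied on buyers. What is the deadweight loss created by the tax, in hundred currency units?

Deadweight loss = 27 hundred.

Inverting to q(p) form: qd = 341 − p; qs = 2p + 176.
Before the tax: set 341 − p = 2p + 176 → p* = 55, q* = 286.
With the tax collected from buyers, demand (in seller-price terms) shifts: qd = 341 − (p + 9).
New equilibrium: buyers pay 61, suppliers receive 52, q = 280. (Wedge: pb − ps = 9.)
Quantity falls by |ΔQ| = |286 − 280| = 6.
DWL = ½ · t · |ΔQ| = ½ · 9 · 6 = 27.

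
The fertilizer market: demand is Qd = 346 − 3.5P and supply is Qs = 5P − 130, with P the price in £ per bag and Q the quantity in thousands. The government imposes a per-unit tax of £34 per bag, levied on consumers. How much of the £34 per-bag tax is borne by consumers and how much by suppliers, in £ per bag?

Consumers bear £20 per bag; suppliers bear £14 per bag.

Without the tax, 346 − 3.5P = 5P − 130 gives 8.5P = 476, so P* = £56 and Q* = 150.
With the tax collected from consumers, demand (in seller-price terms) shifts: Qd = 346 − 3.5(P + 34).
Solving gives Q = 80 with consumers paying £76 and suppliers receiving £42 (the £34 wedge).
Burden on consumers: £20; on suppliers: £14. (They sum to £34.)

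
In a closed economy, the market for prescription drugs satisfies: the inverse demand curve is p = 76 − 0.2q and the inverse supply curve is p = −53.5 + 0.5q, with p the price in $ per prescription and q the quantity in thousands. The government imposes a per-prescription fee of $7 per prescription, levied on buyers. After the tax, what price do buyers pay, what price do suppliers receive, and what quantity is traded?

Buyers pay $41; suppliers receive $34; quantity = 175.

Inverting to q(p) form: qd = 380 − 5p; qs = 2p + 107.
Without the tax, 380 − 5p = 2p + 107 gives 7p = 273, so p* = $39 and q* = 185.
With the tax collected from buyers, demand (in seller-price terms) shifts: qd = 380 − 5(p + 7).
New equilibrium: buyers pay $41, suppliers receive $34, q = 175. (Wedge: pb − ps = 7.)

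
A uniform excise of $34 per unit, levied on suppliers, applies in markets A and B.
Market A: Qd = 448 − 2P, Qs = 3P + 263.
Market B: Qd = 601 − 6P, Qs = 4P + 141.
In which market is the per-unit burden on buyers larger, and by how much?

Market A: pre-tax P* = $37, Q* = 374; post-tax Q = 333.2; per-unit burden on buyers = $20.4.
Market B: pre-tax P* = $46, Q* = 325; post-tax Q = 243.4; per-unit burden on buyers = $13.6.
Difference: $20.4 vs $13.6 → market A is larger by $6.8.

Market A, by $6.8.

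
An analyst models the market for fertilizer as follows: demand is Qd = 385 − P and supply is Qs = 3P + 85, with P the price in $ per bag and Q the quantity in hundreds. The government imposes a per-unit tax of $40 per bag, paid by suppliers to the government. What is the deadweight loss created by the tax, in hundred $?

Deadweight loss = $600 hundred.

Before the tax: set 385 − P = 3P + 85 → P* = $75, Q* = 310.
With the tax collected from suppliers, supply shifts: Qs = 3(P − 40) + 85.
New equilibrium: consumers pay $105, suppliers receive $65, Q = 280. (Wedge: Pb − Ps = 40.)
Quantity falls by |ΔQ| = |310 − 280| = 30.
DWL = ½ · t · |ΔQ| = ½ · 40 · 30 = $600.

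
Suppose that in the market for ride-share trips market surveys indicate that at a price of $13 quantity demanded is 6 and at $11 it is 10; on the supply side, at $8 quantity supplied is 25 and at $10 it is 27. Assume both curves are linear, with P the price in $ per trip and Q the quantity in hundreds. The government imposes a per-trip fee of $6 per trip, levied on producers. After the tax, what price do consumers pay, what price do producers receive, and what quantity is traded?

Demand slope: (10 − 6)/(11 − 13) = -2, so Qd = 32 − 2P.
Supply slope: (27 − 25)/(10 − 8) = 1, so Qs = P + 17.
Without the tax, 32 − 2P = P + 17 gives 3P = 15, so P* = $5 and Q* = 22.
With the tax collected from producers, supply shifts: Qs = (P − 6) + 17.
New equilibrium: consumers pay $7, producers receive $1, Q = 18. (Wedge: Pb − Ps = 6.)

Consumers pay $7; producers receive $1; quantity = 18.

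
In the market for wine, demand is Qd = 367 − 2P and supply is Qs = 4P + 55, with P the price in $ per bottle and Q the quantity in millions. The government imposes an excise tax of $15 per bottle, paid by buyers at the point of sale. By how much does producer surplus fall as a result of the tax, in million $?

Without the tax, 367 − 2P = 4P + 55 gives 6P = 312, so P* = $52 and Q* = 263.
With the tax collected from buyers, demand (in seller-price terms) shifts: Qd = 367 − 2(P + 15).
New equilibrium: buyers pay $62, producers receive $47, Q = 243. (Wedge: Pb − Ps = 15.)
ΔPS is the trapezoid between Q = 243 and Q = 263 of height $5: ½ · (263 + 243) · 5 = $1265.

Producer surplus falls by $1265 million.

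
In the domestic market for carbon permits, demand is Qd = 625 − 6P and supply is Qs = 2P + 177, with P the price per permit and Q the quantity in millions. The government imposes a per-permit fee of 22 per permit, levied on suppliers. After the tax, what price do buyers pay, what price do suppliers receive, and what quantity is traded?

Without the tax, 625 − 6P = 2P + 177 gives 8P = 448, so P* = 56 and Q* = 289.
With the tax collected from suppliers, supply shifts: Qs = 2(P − 22) + 177.
Solving gives Q = 256 with buyers paying 61.5 and suppliers receiving 39.5 (the 22 wedge).

Buyers pay 61.5; suppliers receive 39.5; quantity = 256.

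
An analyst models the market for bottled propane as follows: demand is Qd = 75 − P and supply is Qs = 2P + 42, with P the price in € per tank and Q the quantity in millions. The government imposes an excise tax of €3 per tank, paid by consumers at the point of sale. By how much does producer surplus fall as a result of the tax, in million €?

Producer surplus falls by €63 million.

Without the tax, 75 − P = 2P + 42 gives 3P = 33, so P* = €11 and Q* = 64.
With the tax collected from consumers, demand (in seller-price terms) shifts: Qd = 75 − (P + 3).
Solving gives Q = 62 with consumers paying €13 and suppliers receiving €10 (the €3 wedge).
ΔPS is the trapezoid between Q = 62 and Q = 64 of height €1: ½ · (64 + 62) · 1 = €63.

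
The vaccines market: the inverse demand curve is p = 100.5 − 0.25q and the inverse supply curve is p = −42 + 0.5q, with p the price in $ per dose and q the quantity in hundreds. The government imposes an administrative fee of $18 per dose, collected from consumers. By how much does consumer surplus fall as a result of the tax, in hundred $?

Inverting to q(p) form: qd = 402 − 4p; qs = 2p + 84.
Without the tax, 402 − 4p = 2p + 84 gives 6p = 318, so p* = $53 and q* = 190.
With the tax collected from consumers, demand (in seller-price terms) shifts: qd = 402 − 4(p + 18).
Solving gives q = 166 with consumers paying $59 and sellers receiving $41 (the $18 wedge).
ΔCS is the trapezoid between Q = 166 and Q = 190 of height $6: ½ · (190 + 166) · 6 = $1068.

Consumer surplus falls by $1068 hundred.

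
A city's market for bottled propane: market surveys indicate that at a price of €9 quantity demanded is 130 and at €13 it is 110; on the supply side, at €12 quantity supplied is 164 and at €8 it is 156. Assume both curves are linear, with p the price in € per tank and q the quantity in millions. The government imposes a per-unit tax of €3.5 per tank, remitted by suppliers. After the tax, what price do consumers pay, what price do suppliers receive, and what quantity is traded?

Consumers pay €6; suppliers receive €2.5; quantity = 145.

Demand slope: (110 − 130)/(13 − 9) = -5, so qd = 175 − 5p.
Supply slope: (156 − 164)/(8 − 12) = 2, so qs = 2p + 140.
Without the tax, 175 − 5p = 2p + 140 gives 7p = 35, so p* = €5 and q* = 150.
With the tax collected from suppliers, supply shifts: qs = 2(p − 3.5) + 140.
Solving gives q = 145 with consumers paying €6 and suppliers receiving €2.5 (the €3.5 wedge).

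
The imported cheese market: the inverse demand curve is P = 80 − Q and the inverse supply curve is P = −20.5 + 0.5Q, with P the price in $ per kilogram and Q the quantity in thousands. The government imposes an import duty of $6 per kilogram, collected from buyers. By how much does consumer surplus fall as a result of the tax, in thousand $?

Consumer surplus falls by $260 thousand.

Rewrite in direct form: Qd = 80 − P and Qs = 2P + 41.
Without the tax, 80 − P = 2P + 41 gives 3P = 39, so P* = $13 and Q* = 67.
With the tax collected from buyers, demand (in seller-price terms) shifts: Qd = 80 − (P + 6).
New equilibrium: buyers pay $17, sellers receive $11, Q = 63. (Wedge: Pb − Ps = 6.)
ΔCS is the trapezoid between Q = 63 and Q = 67 of height $4: ½ · (67 + 63) · 4 = $260.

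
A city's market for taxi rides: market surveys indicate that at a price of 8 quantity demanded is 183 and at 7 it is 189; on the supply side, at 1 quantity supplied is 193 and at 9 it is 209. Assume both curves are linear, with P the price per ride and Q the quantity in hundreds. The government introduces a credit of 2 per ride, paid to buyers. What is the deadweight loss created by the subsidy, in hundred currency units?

Demand slope: (189 − 183)/(7 − 8) = -6, so Qd = 231 − 6P.
Supply slope: (209 − 193)/(9 − 1) = 2, so Qs = 2P + 191.
Before the subsidy: set 231 − 6P = 2P + 191 → P* = 5, Q* = 201.
With a per-unit subsidy paid to buyers, each effectively pays P − 2, so demand becomes Qd = 231 − 6(P − 2).
New equilibrium: buyers pay 4.5, suppliers receive 6.5, Q = 204. (Wedge: Pb − Ps = −2.)
Quantity rises by |ΔQ| = |201 − 204| = 3.
DWL = ½ · t · |ΔQ| = ½ · 2 · 3 = 3.

Deadweight loss = 3 hundred.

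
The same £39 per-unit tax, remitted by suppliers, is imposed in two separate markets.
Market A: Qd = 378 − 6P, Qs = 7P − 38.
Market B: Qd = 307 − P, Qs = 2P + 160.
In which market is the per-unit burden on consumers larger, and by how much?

Market B, by £5.

Market A: pre-tax P* = £32, Q* = 186; post-tax Q = 60; per-unit burden on consumers = £21.
Market B: pre-tax P* = £49, Q* = 258; post-tax Q = 232; per-unit burden on consumers = £26.
Difference: £21 vs £26 → market B is larger by £5.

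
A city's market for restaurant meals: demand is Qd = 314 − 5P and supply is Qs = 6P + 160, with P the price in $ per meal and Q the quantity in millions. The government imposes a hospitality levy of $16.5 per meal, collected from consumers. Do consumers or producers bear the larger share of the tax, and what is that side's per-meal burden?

Consumers bear the larger share: $9 per meal.

Without the tax, 314 − 5P = 6P + 160 gives 11P = 154, so P* = $14 and Q* = 244.
With the tax collected from consumers, demand (in seller-price terms) shifts: Qd = 314 − 5(P + 16.5).
Solving gives Q = 199 with consumers paying $23 and producers receiving $6.5 (the $16.5 wedge).
Per-meal burden: consumers $9, producers $7.5.
Consumers take the larger share because demand is less price-elastic here (demand slope 5 vs supply slope 6).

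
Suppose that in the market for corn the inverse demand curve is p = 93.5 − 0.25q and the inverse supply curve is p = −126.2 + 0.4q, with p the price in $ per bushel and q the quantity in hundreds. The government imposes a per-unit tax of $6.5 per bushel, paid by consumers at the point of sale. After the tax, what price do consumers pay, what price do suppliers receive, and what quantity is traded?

Consumers pay $11.5; suppliers receive $5; quantity = 328.

Rewrite in direct form: qd = 374 − 4p and qs = 2.5p + 315.5.
Without the tax, 374 − 4p = 2.5p + 315.5 gives 6.5p = 58.5, so p* = $9 and q* = 338.
With the tax collected from consumers, demand (in seller-price terms) shifts: qd = 374 − 4(p + 6.5).
New equilibrium: consumers pay $11.5, suppliers receive $5, q = 328. (Wedge: pb − ps = 6.5.)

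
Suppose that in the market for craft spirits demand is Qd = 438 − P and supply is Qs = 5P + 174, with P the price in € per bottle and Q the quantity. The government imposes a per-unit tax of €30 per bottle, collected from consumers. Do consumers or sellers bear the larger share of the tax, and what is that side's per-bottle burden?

Before the tax: set 438 − P = 5P + 174 → P* = €44, Q* = 394.
With the tax collected from consumers, demand (in seller-price terms) shifts: Qd = 438 − (P + 30).
Solving gives Q = 369 with consumers paying €69 and sellers receiving €39 (the €30 wedge).
Per-bottle burden: consumers €25, sellers €5.
Consumers take the larger share because demand is less price-elastic here (demand slope 1 vs supply slope 5).
The less price-elastic side of the market bears the larger share of a per-unit tax.

Consumers bear the larger share: €25 per bottle.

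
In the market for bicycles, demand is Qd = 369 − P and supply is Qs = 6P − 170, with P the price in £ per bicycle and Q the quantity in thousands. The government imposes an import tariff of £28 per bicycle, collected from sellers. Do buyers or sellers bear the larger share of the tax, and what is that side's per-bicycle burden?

Buyers bear the larger share: £24 per bicycle.

Without the tax, 369 − P = 6P − 170 gives 7P = 539, so P* = £77 and Q* = 292.
With the tax collected from sellers, supply shifts: Qs = 6(P − 28) − 170.
Solving gives Q = 268 with buyers paying £101 and sellers receiving £73 (the £28 wedge).
Per-bicycle burden: buyers £24, sellers £4.
Buyers take the larger share because demand is less price-elastic here (demand slope 1 vs supply slope 6).
The less price-elastic side of the market bears the larger share of a per-unit tax.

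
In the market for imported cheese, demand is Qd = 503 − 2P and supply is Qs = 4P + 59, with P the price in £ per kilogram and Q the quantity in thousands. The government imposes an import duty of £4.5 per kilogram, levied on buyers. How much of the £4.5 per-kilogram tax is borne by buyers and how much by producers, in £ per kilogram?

Before the tax: set 503 − 2P = 4P + 59 → P* = £74, Q* = 355.
With the tax collected from buyers, demand (in seller-price terms) shifts: Qd = 503 − 2(P + 4.5).
New equilibrium: buyers pay £77, producers receive £72.5, Q = 349. (Wedge: Pb − Ps = 4.5.)
Burden on buyers: £3; on producers: £1.5. (They sum to £4.5.)
The less price-elastic side of the market bears the larger share of a per-unit tax.

Buyers bear £3 per kilogram; producers bear £1.5 per kilogram.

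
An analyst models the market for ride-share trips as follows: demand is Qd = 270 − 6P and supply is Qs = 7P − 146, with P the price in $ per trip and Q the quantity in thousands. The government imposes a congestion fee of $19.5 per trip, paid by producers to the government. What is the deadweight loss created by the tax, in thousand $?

Deadweight loss = $614.25 thousand.

Before the tax: set 270 − 6P = 7P − 146 → P* = $32, Q* = 78.
With the tax collected from producers, supply shifts: Qs = 7(P − 19.5) − 146.
New equilibrium: consumers pay $42.5, producers receive $23, Q = 15. (Wedge: Pb − Ps = 19.5.)
Quantity falls by |ΔQ| = |78 − 15| = 63.
DWL = ½ · t · |ΔQ| = ½ · 19.5 · 63 = $614.25.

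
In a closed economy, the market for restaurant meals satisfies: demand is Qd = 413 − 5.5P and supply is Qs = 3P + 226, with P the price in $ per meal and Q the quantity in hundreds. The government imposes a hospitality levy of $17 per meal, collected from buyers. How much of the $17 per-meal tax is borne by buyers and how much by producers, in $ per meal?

Buyers bear $6 per meal; producers bear $11 per meal.

Without the tax, 413 − 5.5P = 3P + 226 gives 8.5P = 187, so P* = $22 and Q* = 292.
With the tax collected from buyers, demand (in seller-price terms) shifts: Qd = 413 − 5.5(P + 17).
Solving gives Q = 259 with buyers paying $28 and producers receiving $11 (the $17 wedge).
Burden on buyers: $6; on producers: $11. (They sum to $17.)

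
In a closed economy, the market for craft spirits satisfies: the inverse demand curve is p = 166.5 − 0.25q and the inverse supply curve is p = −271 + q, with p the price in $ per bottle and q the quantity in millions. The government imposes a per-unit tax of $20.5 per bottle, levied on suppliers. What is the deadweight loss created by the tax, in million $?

Rewrite in direct form: qd = 666 − 4p and qs = p + 271.
Without the tax, 666 − 4p = p + 271 gives 5p = 395, so p* = $79 and q* = 350.
With the tax collected from suppliers, supply shifts: qs = (p − 20.5) + 271.
New equilibrium: consumers pay $83.1, suppliers receive $62.6, q = 333.6. (Wedge: pb − ps = 20.5.)
Quantity falls by |ΔQ| = |350 − 333.6| = 16.4.
DWL = ½ · t · |ΔQ| = ½ · 20.5 · 16.4 = $168.1.

Deadweight loss = $168.1 million.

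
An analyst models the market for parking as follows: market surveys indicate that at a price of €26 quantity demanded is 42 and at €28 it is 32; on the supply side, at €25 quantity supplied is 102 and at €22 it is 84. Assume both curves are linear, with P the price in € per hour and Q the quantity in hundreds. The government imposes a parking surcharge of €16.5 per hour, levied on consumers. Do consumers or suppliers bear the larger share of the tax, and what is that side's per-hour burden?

Consumers bear the larger share: €9 per hour.

Demand slope: (32 − 42)/(28 − 26) = -5, so Qd = 172 − 5P.
Supply slope: (84 − 102)/(22 − 25) = 6, so Qs = 6P − 48.
Without the tax, 172 − 5P = 6P − 48 gives 11P = 220, so P* = €20 and Q* = 72.
With the tax collected from consumers, demand (in seller-price terms) shifts: Qd = 172 − 5(P + 16.5).
Solving gives Q = 27 with consumers paying €29 and suppliers receiving €12.5 (the €16.5 wedge).
Per-hour burden: consumers €9, suppliers €7.5.
Consumers take the larger share because demand is less price-elastic here (demand slope 5 vs supply slope 6).
The less price-elastic side of the market bears the larger share of a per-unit tax.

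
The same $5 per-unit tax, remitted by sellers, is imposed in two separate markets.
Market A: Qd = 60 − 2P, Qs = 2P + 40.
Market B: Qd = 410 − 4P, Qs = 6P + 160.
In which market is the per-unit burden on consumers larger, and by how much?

Market A: pre-tax P* = $5, Q* = 50; post-tax Q = 45; per-unit burden on consumers = $2.5.
Market B: pre-tax P* = $25, Q* = 310; post-tax Q = 298; per-unit burden on consumers = $3.
Difference: $2.5 vs $3 → market B is larger by $0.5.

Market B, by $0.5.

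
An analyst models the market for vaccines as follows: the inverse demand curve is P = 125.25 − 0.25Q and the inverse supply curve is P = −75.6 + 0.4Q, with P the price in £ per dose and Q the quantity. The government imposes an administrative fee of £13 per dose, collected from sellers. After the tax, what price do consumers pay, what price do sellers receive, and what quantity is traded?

Consumers pay £53; sellers receive £40; quantity = 289.

Inverting to Q(P) form: Qd = 501 − 4P; Qs = 2.5P + 189.
Before the tax: set 501 − 4P = 2.5P + 189 → P* = £48, Q* = 309.
With the tax collected from sellers, supply shifts: Qs = 2.5(P − 13) + 189.
Solving gives Q = 289 with consumers paying £53 and sellers receiving £40 (the £13 wedge).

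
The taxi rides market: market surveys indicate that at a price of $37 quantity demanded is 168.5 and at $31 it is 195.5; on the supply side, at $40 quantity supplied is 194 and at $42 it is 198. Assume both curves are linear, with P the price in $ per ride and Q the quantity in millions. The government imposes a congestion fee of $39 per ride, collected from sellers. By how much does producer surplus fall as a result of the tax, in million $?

Demand slope: (195.5 − 168.5)/(31 − 37) = -4.5, so Qd = 335 − 4.5P.
Supply slope: (198 − 194)/(42 − 40) = 2, so Qs = 2P + 114.
Without the tax, 335 − 4.5P = 2P + 114 gives 6.5P = 221, so P* = $34 and Q* = 182.
With the tax collected from sellers, supply shifts: Qs = 2(P − 39) + 114.
New equilibrium: consumers pay $46, sellers receive $7, Q = 128. (Wedge: Pb − Ps = 39.)
ΔPS is the trapezoid between Q = 128 and Q = 182 of height $27: ½ · (182 + 128) · 27 = $4185.

Producer surplus falls by $4185 million.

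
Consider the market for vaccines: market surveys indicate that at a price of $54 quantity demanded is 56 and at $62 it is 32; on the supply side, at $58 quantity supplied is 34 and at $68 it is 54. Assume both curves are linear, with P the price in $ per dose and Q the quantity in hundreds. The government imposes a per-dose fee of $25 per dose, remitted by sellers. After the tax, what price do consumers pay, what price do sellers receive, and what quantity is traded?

Demand slope: (32 − 56)/(62 − 54) = -3, so Qd = 218 − 3P.
Supply slope: (54 − 34)/(68 − 58) = 2, so Qs = 2P − 82.
Before the tax: set 218 − 3P = 2P − 82 → P* = $60, Q* = 38.
With the tax collected from sellers, supply shifts: Qs = 2(P − 25) − 82.
Solving gives Q = 8 with consumers paying $70 and sellers receiving $45 (the $25 wedge).
The less price-elastic side of the market bears the larger share of a per-unit tax.

Consumers pay $70; sellers receive $45; quantity = 8.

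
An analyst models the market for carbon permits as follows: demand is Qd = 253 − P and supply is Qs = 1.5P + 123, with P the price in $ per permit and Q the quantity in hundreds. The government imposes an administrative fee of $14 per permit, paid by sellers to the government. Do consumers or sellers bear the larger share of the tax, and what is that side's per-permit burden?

Consumers bear the larger share: $8.4 per permit.

Before the tax: set 253 − P = 1.5P + 123 → P* = $52, Q* = 201.
With the tax collected from sellers, supply shifts: Qs = 1.5(P − 14) + 123.
New equilibrium: consumers pay $60.4, sellers receive $46.4, Q = 192.6. (Wedge: Pb − Ps = 14.)
Per-permit burden: consumers $8.4, sellers $5.6.
Consumers take the larger share because demand is less price-elastic here (demand slope 1 vs supply slope 1.5).
The less price-elastic side of the market bears the larger share of a per-unit tax.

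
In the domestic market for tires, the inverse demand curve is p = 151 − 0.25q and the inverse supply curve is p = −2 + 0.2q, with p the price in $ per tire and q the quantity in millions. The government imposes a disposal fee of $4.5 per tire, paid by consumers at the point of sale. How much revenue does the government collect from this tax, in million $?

Rewrite in direct form: qd = 604 − 4p and qs = 5p + 10.
Before the tax: set 604 − 4p = 5p + 10 → p* = $66, q* = 340.
With the tax collected from consumers, demand (in seller-price terms) shifts: qd = 604 − 4(p + 4.5).
Solving gives q = 330 with consumers paying $68.5 and suppliers receiving $64 (the $4.5 wedge).
Revenue = t · Q = 4.5 · 330 = $1485.

Tax revenue = $1485 million.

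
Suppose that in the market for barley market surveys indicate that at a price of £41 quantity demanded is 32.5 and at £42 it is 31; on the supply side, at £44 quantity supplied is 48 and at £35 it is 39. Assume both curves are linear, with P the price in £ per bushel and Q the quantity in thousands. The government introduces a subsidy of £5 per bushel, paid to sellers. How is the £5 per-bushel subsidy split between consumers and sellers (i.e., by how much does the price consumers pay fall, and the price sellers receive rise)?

Demand slope: (31 − 32.5)/(42 − 41) = -1.5, so Qd = 94 − 1.5P.
Supply slope: (39 − 48)/(35 − 44) = 1, so Qs = P + 4.
Without the subsidy, 94 − 1.5P = P + 4 gives 2.5P = 90, so P* = £36 and Q* = 40.
With a per-unit subsidy paid to sellers, each receives P + 5 per unit sold, so supply becomes Qs = (P + 5) + 4.
Solving gives Q = 43 with consumers paying £34 and sellers receiving £39 (the £5 wedge).
Gain to consumers: £2; to sellers: £3. (They sum to £5.)

Consumers gain £2 per bushel; sellers gain £3 per bushel.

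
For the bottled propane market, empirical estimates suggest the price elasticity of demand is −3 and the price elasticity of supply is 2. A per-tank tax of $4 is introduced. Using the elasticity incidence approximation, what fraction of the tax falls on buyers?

Buyers' share ≈ 0.4.

Incidence ratio: buyers' share ≈ εs / (εs + |εd|) = 2 / (2 + 3) = 0.4.
Supply is the less elastic side, so buyers bear the smaller share.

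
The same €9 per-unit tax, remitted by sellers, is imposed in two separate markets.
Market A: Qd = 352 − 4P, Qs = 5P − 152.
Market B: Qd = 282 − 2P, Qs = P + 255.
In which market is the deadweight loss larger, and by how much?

Market A, by €63.

Market A: pre-tax P* = €56, Q* = 128; post-tax Q = 108; deadweight loss = €90.
Market B: pre-tax P* = €9, Q* = 264; post-tax Q = 258; deadweight loss = €27.
Difference: €90 vs €27 → market A is larger by €63.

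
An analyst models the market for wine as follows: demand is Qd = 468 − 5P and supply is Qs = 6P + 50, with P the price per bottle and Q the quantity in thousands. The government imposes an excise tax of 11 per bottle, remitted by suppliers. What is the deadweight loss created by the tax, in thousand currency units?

Deadweight loss = 165 thousand.

Without the tax, 468 − 5P = 6P + 50 gives 11P = 418, so P* = 38 and Q* = 278.
With the tax collected from suppliers, supply shifts: Qs = 6(P − 11) + 50.
New equilibrium: buyers pay 44, suppliers receive 33, Q = 248. (Wedge: Pb − Ps = 11.)
Quantity falls by |ΔQ| = |278 − 248| = 30.
DWL = ½ · t · |ΔQ| = ½ · 11 · 30 = 165.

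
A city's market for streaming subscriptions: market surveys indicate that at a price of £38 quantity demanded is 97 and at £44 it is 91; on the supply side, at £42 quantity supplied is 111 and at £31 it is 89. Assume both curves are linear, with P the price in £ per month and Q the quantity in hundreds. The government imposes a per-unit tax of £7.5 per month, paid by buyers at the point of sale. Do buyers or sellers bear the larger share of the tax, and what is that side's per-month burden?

Buyers bear the larger share: £5 per month.

Demand slope: (91 − 97)/(44 − 38) = -1, so Qd = 135 − P.
Supply slope: (89 − 111)/(31 − 42) = 2, so Qs = 2P + 27.
Before the tax: set 135 − P = 2P + 27 → P* = £36, Q* = 99.
With the tax collected from buyers, demand (in seller-price terms) shifts: Qd = 135 − (P + 7.5).
Solving gives Q = 94 with buyers paying £41 and sellers receiving £33.5 (the £7.5 wedge).
Per-month burden: buyers £5, sellers £2.5.
Buyers take the larger share because demand is less price-elastic here (demand slope 1 vs supply slope 2).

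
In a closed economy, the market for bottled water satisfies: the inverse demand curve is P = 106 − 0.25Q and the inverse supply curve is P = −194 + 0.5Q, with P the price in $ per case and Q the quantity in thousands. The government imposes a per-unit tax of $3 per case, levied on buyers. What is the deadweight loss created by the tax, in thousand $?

Rewrite in direct form: Qd = 424 − 4P and Qs = 2P + 388.
Before the tax: set 424 − 4P = 2P + 388 → P* = $6, Q* = 400.
With the tax collected from buyers, demand (in seller-price terms) shifts: Qd = 424 − 4(P + 3).
Solving gives Q = 396 with buyers paying $7 and producers receiving $4 (the $3 wedge).
Quantity falls by |ΔQ| = |400 − 396| = 4.
DWL = ½ · t · |ΔQ| = ½ · 3 · 4 = $6.

Deadweight loss = $6 thousand.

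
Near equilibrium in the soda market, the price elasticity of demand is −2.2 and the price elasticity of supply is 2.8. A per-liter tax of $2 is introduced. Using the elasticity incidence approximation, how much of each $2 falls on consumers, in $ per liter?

Incidence ratio: consumers' share ≈ εs / (εs + |εd|) = 2.8 / (2.8 + 2.2) = 0.56.
So consumers bear ≈ 0.56 × $2 = $1.12; sellers bear $0.88.

Consumers bear ≈ $1.12 per liter.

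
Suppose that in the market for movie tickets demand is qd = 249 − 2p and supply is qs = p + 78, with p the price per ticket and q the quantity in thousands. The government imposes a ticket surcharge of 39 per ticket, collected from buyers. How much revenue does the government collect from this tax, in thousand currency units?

Tax revenue = 4251 thousand.

Before the tax: set 249 − 2p = p + 78 → p* = 57, q* = 135.
With the tax collected from buyers, demand (in seller-price terms) shifts: qd = 249 − 2(p + 39).
New equilibrium: buyers pay 70, suppliers receive 31, q = 109. (Wedge: pb − ps = 39.)
Revenue = t · Q = 39 · 109 = 4251.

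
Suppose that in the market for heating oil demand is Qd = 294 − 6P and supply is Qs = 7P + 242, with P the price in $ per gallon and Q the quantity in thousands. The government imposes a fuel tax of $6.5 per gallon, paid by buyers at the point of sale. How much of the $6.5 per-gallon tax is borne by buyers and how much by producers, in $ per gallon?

Without the tax, 294 − 6P = 7P + 242 gives 13P = 52, so P* = $4 and Q* = 270.
With the tax collected from buyers, demand (in seller-price terms) shifts: Qd = 294 − 6(P + 6.5).
New equilibrium: buyers pay $7.5, producers receive $1, Q = 249. (Wedge: Pb − Ps = 6.5.)
Burden on buyers: $3.5; on producers: $3. (They sum to $6.5.)
The less price-elastic side of the market bears the larger share of a per-unit tax.

Buyers bear $3.5 per gallon; producers bear $3 per gallon.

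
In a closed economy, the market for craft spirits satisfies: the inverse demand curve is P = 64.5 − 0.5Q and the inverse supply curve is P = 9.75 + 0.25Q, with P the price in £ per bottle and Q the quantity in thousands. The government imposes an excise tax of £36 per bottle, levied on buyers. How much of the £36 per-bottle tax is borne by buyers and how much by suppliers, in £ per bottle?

Buyers bear £24 per bottle; suppliers bear £12 per bottle.

Inverting to Q(P) form: Qd = 129 − 2P; Qs = 4P − 39.
Before the tax: set 129 − 2P = 4P − 39 → P* = £28, Q* = 73.
With the tax collected from buyers, demand (in seller-price terms) shifts: Qd = 129 − 2(P + 36).
Solving gives Q = 25 with buyers paying £52 and suppliers receiving £16 (the £36 wedge).
Burden on buyers: £24; on suppliers: £12. (They sum to £36.)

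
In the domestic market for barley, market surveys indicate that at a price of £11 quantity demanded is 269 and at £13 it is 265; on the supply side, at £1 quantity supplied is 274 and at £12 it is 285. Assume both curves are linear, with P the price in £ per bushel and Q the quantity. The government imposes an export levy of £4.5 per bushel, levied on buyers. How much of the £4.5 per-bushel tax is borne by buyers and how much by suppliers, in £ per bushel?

Buyers bear £1.5 per bushel; suppliers bear £3 per bushel.

Demand slope: (265 − 269)/(13 − 11) = -2, so Qd = 291 − 2P.
Supply slope: (285 − 274)/(12 − 1) = 1, so Qs = P + 273.
Before the tax: set 291 − 2P = P + 273 → P* = £6, Q* = 279.
With the tax collected from buyers, demand (in seller-price terms) shifts: Qd = 291 − 2(P + 4.5).
New equilibrium: buyers pay £7.5, suppliers receive £3, Q = 276. (Wedge: Pb − Ps = 4.5.)
Burden on buyers: £1.5; on suppliers: £3. (They sum to £4.5.)
The less price-elastic side of the market bears the larger share of a per-unit tax.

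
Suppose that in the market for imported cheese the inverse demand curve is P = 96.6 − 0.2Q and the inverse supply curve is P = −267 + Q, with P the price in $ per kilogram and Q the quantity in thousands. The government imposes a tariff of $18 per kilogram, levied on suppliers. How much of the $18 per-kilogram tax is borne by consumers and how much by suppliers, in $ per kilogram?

Consumers bear $3 per kilogram; suppliers bear $15 per kilogram.

Inverting to Q(P) form: Qd = 483 − 5P; Qs = P + 267.
Without the tax, 483 − 5P = P + 267 gives 6P = 216, so P* = $36 and Q* = 303.
With the tax collected from suppliers, supply shifts: Qs = (P − 18) + 267.
New equilibrium: consumers pay $39, suppliers receive $21, Q = 288. (Wedge: Pb − Ps = 18.)
Burden on consumers: $3; on suppliers: $15. (They sum to $18.)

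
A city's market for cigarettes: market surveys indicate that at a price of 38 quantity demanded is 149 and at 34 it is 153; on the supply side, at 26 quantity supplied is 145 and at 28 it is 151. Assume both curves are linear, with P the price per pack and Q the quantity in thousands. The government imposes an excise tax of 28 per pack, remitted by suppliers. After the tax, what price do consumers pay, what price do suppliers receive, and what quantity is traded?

Demand slope: (153 − 149)/(34 − 38) = -1, so Qd = 187 − P.
Supply slope: (151 − 145)/(28 − 26) = 3, so Qs = 3P + 67.
Before the tax: set 187 − P = 3P + 67 → P* = 30, Q* = 157.
With the tax collected from suppliers, supply shifts: Qs = 3(P − 28) + 67.
New equilibrium: consumers pay 51, suppliers receive 23, Q = 136. (Wedge: Pb − Ps = 28.)

Consumers pay 51; suppliers receive 23; quantity = 136.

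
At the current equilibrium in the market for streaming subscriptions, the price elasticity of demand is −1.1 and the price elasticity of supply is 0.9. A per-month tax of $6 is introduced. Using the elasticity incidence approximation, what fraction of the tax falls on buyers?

Buyers' share ≈ 0.45.

Incidence ratio: buyers' share ≈ εs / (εs + |εd|) = 0.9 / (0.9 + 1.1) = 0.45.
Supply is the less elastic side, so buyers bear the smaller share.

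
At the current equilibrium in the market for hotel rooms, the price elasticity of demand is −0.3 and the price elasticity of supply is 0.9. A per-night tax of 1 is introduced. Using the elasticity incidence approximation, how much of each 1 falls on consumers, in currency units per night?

Consumers bear ≈ 0.75 per night.

Incidence ratio: consumers' share ≈ εs / (εs + |εd|) = 0.9 / (0.9 + 0.3) = 0.75.
So consumers bear ≈ 0.75 × 1 = 0.75; producers bear 0.25.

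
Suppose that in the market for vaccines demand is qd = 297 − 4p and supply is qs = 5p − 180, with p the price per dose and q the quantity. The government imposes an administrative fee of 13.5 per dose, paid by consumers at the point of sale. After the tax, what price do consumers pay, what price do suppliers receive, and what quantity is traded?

Consumers pay 60.5; suppliers receive 47; quantity = 55.

Without the tax, 297 − 4p = 5p − 180 gives 9p = 477, so p* = 53 and q* = 85.
With the tax collected from consumers, demand (in seller-price terms) shifts: qd = 297 − 4(p + 13.5).
New equilibrium: consumers pay 60.5, suppliers receive 47, q = 55. (Wedge: pb − ps = 13.5.)
The less price-elastic side of the market bears the larger share of a per-unit tax.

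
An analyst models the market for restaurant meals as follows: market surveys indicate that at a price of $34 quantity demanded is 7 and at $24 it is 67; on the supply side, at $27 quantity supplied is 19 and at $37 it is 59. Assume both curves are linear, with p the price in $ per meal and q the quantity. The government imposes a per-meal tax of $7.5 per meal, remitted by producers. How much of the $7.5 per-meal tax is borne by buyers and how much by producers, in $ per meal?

Demand slope: (67 − 7)/(24 − 34) = -6, so qd = 211 − 6p.
Supply slope: (59 − 19)/(37 − 27) = 4, so qs = 4p − 89.
Before the tax: set 211 − 6p = 4p − 89 → p* = $30, q* = 31.
With the tax collected from producers, supply shifts: qs = 4(p − 7.5) − 89.
Solving gives q = 13 with buyers paying $33 and producers receiving $25.5 (the $7.5 wedge).
Burden on buyers: $3; on producers: $4.5. (They sum to $7.5.)

Buyers bear $3 per meal; producers bear $4.5 per meal.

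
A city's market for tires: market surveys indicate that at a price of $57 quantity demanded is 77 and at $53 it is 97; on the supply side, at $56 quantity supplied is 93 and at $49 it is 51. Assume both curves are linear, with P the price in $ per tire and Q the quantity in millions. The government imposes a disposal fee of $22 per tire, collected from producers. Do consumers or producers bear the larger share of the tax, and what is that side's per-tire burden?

Demand slope: (97 − 77)/(53 − 57) = -5, so Qd = 362 − 5P.
Supply slope: (51 − 93)/(49 − 56) = 6, so Qs = 6P − 243.
Before the tax: set 362 − 5P = 6P − 243 → P* = $55, Q* = 87.
With the tax collected from producers, supply shifts: Qs = 6(P − 22) − 243.
Solving gives Q = 27 with consumers paying $67 and producers receiving $45 (the $22 wedge).
Per-tire burden: consumers $12, producers $10.
Consumers take the larger share because demand is less price-elastic here (demand slope 5 vs supply slope 6).

Consumers bear the larger share: $12 per tire.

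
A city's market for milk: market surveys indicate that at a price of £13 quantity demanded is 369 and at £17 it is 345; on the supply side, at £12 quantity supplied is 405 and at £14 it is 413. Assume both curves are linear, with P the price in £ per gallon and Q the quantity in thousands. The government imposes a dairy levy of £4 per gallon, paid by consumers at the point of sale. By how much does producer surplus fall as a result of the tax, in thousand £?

Demand slope: (345 − 369)/(17 − 13) = -6, so Qd = 447 − 6P.
Supply slope: (413 − 405)/(14 − 12) = 4, so Qs = 4P + 357.
Before the tax: set 447 − 6P = 4P + 357 → P* = £9, Q* = 393.
With the tax collected from consumers, demand (in seller-price terms) shifts: Qd = 447 − 6(P + 4).
New equilibrium: consumers pay £10.6, suppliers receive £6.6, Q = 383.4. (Wedge: Pb − Ps = 4.)
ΔPS is the trapezoid between Q = 383.4 and Q = 393 of height £2.4: ½ · (393 + 383.4) · 2.4 = £931.68.

Producer surplus falls by £931.68 thousand.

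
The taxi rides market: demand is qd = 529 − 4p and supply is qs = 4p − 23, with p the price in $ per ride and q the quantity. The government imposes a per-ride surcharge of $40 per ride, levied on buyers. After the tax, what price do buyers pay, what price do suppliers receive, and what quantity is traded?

Buyers pay $89; suppliers receive $49; quantity = 173.

Before the tax: set 529 − 4p = 4p − 23 → p* = $69, q* = 253.
With the tax collected from buyers, demand (in seller-price terms) shifts: qd = 529 − 4(p + 40).
Solving gives q = 173 with buyers paying $89 and suppliers receiving $49 (the $40 wedge).
The less price-elastic side of the market bears the larger share of a per-unit tax.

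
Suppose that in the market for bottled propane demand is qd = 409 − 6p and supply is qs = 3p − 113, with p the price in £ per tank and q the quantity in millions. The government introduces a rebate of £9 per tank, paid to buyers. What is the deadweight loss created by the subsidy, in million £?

Deadweight loss = £81 million.

Without the subsidy, 409 − 6p = 3p − 113 gives 9p = 522, so p* = £58 and q* = 61.
With a per-unit subsidy paid to buyers, each effectively pays p − 9, so demand becomes qd = 409 − 6(p − 9).
New equilibrium: buyers pay £55, sellers receive £64, q = 79. (Wedge: pb − ps = −9.)
Quantity rises by |ΔQ| = |61 − 79| = 18.
DWL = ½ · t · |ΔQ| = ½ · 9 · 18 = £81.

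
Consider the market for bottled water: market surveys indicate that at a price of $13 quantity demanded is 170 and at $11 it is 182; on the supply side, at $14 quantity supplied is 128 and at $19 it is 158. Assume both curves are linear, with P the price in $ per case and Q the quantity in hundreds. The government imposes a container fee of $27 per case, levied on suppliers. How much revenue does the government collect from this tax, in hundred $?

Tax revenue = $1755 hundred.

Demand slope: (182 − 170)/(11 − 13) = -6, so Qd = 248 − 6P.
Supply slope: (158 − 128)/(19 − 14) = 6, so Qs = 6P + 44.
Without the tax, 248 − 6P = 6P + 44 gives 12P = 204, so P* = $17 and Q* = 146.
With the tax collected from suppliers, supply shifts: Qs = 6(P − 27) + 44.
Solving gives Q = 65 with buyers paying $30.5 and suppliers receiving $3.5 (the $27 wedge).
Revenue = t · Q = 27 · 65 = $1755.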